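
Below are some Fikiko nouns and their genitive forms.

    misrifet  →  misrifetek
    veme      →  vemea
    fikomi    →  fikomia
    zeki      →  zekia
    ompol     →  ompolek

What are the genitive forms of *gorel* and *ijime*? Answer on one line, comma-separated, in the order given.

The pattern is consonant vs. vowel: -ek when the stem ends in a consonant (*misrifet*, *ompol*); -a when the stem ends in a vowel (*veme*, *fikomi*, *zeki*).
Since the final sound of *gorel* is /l/ (a consonant), it takes -ek, giving *gorelek*.
*ijime*: final sound = /e/, a vowel → -a → *ijimea*.

gorelek, ijimea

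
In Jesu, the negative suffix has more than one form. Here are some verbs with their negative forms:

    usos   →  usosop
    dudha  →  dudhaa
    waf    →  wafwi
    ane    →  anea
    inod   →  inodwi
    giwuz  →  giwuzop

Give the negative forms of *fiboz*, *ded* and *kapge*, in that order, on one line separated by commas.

Looking at the final sound of each stem: -op when the stem ends in a sibilant (*usos*, *giwuz*); -wi when the stem ends in a non-sibilant consonant (*waf*, *inod*); -a when the stem ends in a vowel (*dudha*, *ane*).
*fiboz*: final sound = /z/, a sibilant → -op → *fibozop*.
The final sound of *ded* is /d/, which is a non-sibilant consonant, so the suffix is -wi, giving *dedwi*.
*kapge*: final sound = /e/, a vowel → -a → *kapgea*.

fibozop, dedwi, kapgea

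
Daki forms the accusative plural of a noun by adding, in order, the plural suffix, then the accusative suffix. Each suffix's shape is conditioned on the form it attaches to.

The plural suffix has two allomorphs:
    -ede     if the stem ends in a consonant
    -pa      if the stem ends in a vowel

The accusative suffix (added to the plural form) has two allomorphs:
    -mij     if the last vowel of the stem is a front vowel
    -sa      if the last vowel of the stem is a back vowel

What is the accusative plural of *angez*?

angezedemij

Since the final sound of *angez* is /z/ (a consonant), it takes -ede, giving *angezede*.
The plural form *angezede*: last vowel = /e/, a front vowel → -mij → *angezedemij*.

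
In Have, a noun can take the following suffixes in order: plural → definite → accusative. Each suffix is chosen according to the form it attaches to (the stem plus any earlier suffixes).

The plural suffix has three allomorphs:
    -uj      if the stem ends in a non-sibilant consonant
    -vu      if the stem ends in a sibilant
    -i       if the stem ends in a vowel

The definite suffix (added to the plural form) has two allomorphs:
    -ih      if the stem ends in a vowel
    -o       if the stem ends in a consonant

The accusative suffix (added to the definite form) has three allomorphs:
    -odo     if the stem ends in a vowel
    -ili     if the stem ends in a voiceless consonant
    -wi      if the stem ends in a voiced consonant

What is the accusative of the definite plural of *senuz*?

Since the final sound of *senuz* is /z/ (a sibilant), it takes -vu, giving *senuzvu*.
The final sound of the plural form *senuzvu* is /u/, which is a vowel, so the definite suffix is -ih, giving *senuzvuih*.
The definite form *senuzvuih*: final sound = /h/, a voiceless consonant → -ili → *senuzvuihili*.

senuzvuihili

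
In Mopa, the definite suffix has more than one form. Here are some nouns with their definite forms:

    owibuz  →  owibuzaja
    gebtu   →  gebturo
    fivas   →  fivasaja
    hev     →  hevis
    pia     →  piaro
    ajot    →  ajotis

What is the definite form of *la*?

laro

The alternation tracks the final sound of the stem — -aja when the stem ends in a sibilant (*owibuz*, *fivas*); -is when the stem ends in a non-sibilant consonant (*hev*, *ajot*); -ro when the stem ends in a vowel (*gebtu*, *pia*).
*la*: final sound = /a/, a vowel → -ro → *laro*.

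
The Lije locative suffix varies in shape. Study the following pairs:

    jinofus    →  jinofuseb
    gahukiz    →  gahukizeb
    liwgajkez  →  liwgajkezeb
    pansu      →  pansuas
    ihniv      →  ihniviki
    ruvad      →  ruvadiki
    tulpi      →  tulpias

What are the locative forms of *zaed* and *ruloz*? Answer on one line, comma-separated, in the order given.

zaediki, rulozeb

Looking at the final sound of each stem: -eb when the stem ends in a sibilant (*jinofus*, *gahukiz*, *liwgajkez*); -iki when the stem ends in a non-sibilant consonant (*ihniv*, *ruvad*); -as when the stem ends in a vowel (*pansu*, *tulpi*).
*zaed* — final sound /d/ (a non-sibilant consonant) → -iki → *zaediki*.
The final sound of *ruloz* is /z/, which is a sibilant, so the suffix is -eb, giving *rulozeb*.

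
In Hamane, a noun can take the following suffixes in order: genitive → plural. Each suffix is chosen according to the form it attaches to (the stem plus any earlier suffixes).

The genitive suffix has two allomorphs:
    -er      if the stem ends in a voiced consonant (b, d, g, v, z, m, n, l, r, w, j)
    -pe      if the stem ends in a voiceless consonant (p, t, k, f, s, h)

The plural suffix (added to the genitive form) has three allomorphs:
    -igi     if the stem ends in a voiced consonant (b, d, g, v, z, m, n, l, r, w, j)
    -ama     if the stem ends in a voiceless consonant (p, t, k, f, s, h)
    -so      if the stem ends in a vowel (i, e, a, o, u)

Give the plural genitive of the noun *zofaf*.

The final consonant of *zofaf* is /f/, which is voiceless, so the genitive suffix is -pe, giving *zofafpe*.
The final sound of the genitive form *zofafpe* is /e/, which is a vowel, so the plural suffix is -so, giving *zofafpeso*.

zofafpeso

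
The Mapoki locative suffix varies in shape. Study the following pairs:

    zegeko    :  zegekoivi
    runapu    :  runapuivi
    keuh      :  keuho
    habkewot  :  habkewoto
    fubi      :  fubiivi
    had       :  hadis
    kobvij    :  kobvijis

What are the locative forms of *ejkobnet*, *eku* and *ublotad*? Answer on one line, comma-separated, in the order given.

The alternation tracks the final sound of the stem — -o when the stem ends in a voiceless consonant (*keuh*, *habkewot*); -is when the stem ends in a voiced consonant (*had*, *kobvij*); -ivi when the stem ends in a vowel (*zegeko*, *runapu*, *fubi*).
The final sound of *ejkobnet* is /t/, which is a voiceless consonant, so the suffix is -o, giving *ejkobneto*.
*eku* — final sound /u/ (a vowel) → -ivi → *ekuivi*.
The final sound of *ublotad* is /d/, which is a voiced consonant, so the suffix is -is, giving *ublotadis*.

ejkobneto, ekuivi, ublotadis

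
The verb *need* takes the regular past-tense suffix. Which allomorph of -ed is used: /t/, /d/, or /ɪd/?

/ɪd/

The stem *need* ends in /t/ or /d/.
The -ed suffix is realized as /ɪd/ after /t, d/; as /t/ after other voiceless consonants; and as /d/ after other voiced sounds.
So -ed on *need* is pronounced /ɪd/.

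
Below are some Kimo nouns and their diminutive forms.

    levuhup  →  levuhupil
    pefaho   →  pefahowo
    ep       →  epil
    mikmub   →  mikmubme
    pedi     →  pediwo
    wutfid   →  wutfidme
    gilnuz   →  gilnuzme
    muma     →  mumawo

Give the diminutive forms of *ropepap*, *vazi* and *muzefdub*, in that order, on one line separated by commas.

The pattern is voicing of the final sound: -il when the stem ends in a voiceless consonant (*levuhup*, *ep*); -me when the stem ends in a voiced consonant (*mikmub*, *wutfid*, *gilnuz*); -wo when the stem ends in a vowel (*pefaho*, *pedi*, *muma*).
The final sound of *ropepap* is /p/, which is a voiceless consonant, so the suffix is -il, giving *ropepapil*.
*vazi* — final sound /i/ (a vowel) → -wo → *vaziwo*.
*muzefdub*: final sound = /b/, a voiced consonant → -me → *muzefdubme*.

ropepapil, vaziwo, muzefdubme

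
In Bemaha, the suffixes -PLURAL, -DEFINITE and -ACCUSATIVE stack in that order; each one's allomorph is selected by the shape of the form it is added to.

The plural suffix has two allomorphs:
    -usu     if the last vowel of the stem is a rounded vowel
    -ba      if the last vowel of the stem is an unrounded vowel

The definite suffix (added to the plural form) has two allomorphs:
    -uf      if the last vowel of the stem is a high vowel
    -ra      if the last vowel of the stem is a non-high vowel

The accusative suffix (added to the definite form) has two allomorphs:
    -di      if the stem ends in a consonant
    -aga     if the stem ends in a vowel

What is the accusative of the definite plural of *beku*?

*beku*: last vowel = /u/, a rounded vowel → -usu → *bekuusu*.
The last vowel of the plural form *bekuusu* is /u/, which is a high vowel, so the definite suffix is -uf, giving *bekuusuuf*.
Since the final sound of the definite form *bekuusuuf* is /f/ (a consonant), it takes -di, giving *bekuusuufdi*.

bekuusuufdi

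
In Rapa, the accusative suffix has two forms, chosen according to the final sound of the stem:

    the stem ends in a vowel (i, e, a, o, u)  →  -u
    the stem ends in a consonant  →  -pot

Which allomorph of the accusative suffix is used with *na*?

*na*: final sound = /a/, a vowel → -u.

-u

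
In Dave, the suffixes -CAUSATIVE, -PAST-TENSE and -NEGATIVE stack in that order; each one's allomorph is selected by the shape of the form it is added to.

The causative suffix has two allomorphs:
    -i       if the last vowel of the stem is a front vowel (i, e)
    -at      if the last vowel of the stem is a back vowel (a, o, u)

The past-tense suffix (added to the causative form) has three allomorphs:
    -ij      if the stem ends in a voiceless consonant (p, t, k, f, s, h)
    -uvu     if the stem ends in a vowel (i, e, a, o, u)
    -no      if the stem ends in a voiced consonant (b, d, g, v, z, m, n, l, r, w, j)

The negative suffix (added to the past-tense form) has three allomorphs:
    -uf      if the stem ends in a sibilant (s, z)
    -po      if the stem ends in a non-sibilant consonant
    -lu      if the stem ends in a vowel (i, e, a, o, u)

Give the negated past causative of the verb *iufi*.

*iufi*: last vowel = /i/, a front vowel → -i → *iufii*.
The causative form *iufii* — final sound /i/ (a vowel) → -uvu → *iufiiuvu*.
The past-tense form *iufiiuvu*: final sound = /u/, a vowel → -lu → *iufiiuvulu*.

iufiiuvulu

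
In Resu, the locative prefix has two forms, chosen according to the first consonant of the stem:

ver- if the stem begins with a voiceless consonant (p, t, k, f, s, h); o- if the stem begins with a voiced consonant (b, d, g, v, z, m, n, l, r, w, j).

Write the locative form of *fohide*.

verfohide

Since the first consonant of *fohide* is /f/ (voiceless), it takes ver-, giving *verfohide*.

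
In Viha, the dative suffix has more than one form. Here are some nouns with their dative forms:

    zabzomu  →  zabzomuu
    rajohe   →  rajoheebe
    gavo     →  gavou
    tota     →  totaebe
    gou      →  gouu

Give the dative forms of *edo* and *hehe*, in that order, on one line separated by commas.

The alternation tracks the last vowel of the stem — -u when the last vowel of the stem is a rounded vowel (*zabzomu*, *gavo*, *gou*); -ebe when the last vowel of the stem is an unrounded vowel (*rajohe*, *tota*).
The last vowel of *edo* is /o/, which is a rounded vowel, so the suffix is -u, giving *edou*.
*hehe* — last vowel /e/ (an unrounded vowel) → -ebe → *heheebe*.

edou, heheebe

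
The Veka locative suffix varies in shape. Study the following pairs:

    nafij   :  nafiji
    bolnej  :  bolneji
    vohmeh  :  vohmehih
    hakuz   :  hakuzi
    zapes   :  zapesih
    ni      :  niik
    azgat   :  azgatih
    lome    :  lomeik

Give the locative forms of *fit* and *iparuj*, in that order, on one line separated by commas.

The suffix is conditioned by the final sound: -ih when the stem ends in a voiceless consonant (*vohmeh*, *zapes*, *azgat*); -i when the stem ends in a voiced consonant (*nafij*, *bolnej*, *hakuz*); -ik when the stem ends in a vowel (*ni*, *lome*).
*fit*: final sound = /t/, a voiceless consonant → -ih → *fitih*.
The final sound of *iparuj* is /j/, which is a voiced consonant, so the suffix is -i, giving *iparuji*.

fitih, iparuji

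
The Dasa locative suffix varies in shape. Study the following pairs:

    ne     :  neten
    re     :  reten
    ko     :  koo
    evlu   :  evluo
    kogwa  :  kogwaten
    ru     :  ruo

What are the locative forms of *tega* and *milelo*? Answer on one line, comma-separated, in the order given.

The pattern is rounding harmony: -o when the last vowel of the stem is a rounded vowel (*ko*, *evlu*, *ru*); -ten when the last vowel of the stem is an unrounded vowel (*ne*, *re*, *kogwa*).
*tega* — last vowel /a/ (an unrounded vowel) → -ten → *tegaten*.
The last vowel of *milelo* is /o/, which is a rounded vowel, so the suffix is -o, giving *mileloo*.

tegaten, mileloo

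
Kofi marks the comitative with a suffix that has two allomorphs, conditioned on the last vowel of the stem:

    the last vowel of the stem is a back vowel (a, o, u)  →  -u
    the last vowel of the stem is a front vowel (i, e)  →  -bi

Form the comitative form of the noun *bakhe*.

bakhebi

*bakhe*: last vowel = /e/, a front vowel → -bi → *bakhebi*.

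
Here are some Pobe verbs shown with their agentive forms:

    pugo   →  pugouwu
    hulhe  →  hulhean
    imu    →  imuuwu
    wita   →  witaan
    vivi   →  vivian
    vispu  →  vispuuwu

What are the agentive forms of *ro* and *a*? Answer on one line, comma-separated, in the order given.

The alternation tracks the last vowel of the stem — -uwu when the last vowel of the stem is a rounded vowel (*pugo*, *imu*, *vispu*); -an when the last vowel of the stem is an unrounded vowel (*hulhe*, *wita*, *vivi*).
Since the last vowel of *ro* is /o/ (a rounded vowel), it takes -uwu, giving *rouwu*.
The last vowel of *a* is /a/, which is an unrounded vowel, so the suffix is -an, giving *aan*.

rouwu, aan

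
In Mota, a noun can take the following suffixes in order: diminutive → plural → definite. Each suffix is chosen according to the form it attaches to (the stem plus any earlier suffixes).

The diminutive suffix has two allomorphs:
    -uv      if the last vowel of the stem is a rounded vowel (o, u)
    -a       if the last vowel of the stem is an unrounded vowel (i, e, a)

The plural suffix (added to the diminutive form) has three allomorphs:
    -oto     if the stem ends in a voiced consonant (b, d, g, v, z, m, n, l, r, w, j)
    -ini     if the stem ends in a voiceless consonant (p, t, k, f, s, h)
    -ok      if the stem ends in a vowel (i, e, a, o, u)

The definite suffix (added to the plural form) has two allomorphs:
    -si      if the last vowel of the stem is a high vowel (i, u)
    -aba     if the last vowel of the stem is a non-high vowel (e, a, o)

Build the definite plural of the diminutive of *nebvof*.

nebvofuvotoaba

Since the last vowel of *nebvof* is /o/ (a rounded vowel), it takes -uv, giving *nebvofuv*.
The diminutive form *nebvofuv* — final sound /v/ (a voiced consonant) → -oto → *nebvofuvoto*.
Since the last vowel of the plural form *nebvofuvoto* is /o/ (a non-high vowel), it takes -aba, giving *nebvofuvotoaba*.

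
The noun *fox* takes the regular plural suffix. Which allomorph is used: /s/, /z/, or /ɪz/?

/ɪz/

The stem *fox* ends in a sibilant (/s, z, ʃ, ʒ, tʃ, dʒ/).
The plural suffix surfaces as /ɪz/ after sibilants, /s/ after other voiceless consonants, and /z/ after other voiced sounds.
So the plural -s on *fox* is pronounced /ɪz/.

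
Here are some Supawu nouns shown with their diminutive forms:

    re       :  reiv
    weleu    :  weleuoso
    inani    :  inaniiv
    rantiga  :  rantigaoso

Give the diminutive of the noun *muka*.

The alternation tracks the last vowel of the stem — -iv when the last vowel of the stem is a front vowel (*re*, *inani*); -oso when the last vowel of the stem is a back vowel (*weleu*, *rantiga*).
*muka* — last vowel /a/ (a back vowel) → -oso → *mukaoso*.

mukaoso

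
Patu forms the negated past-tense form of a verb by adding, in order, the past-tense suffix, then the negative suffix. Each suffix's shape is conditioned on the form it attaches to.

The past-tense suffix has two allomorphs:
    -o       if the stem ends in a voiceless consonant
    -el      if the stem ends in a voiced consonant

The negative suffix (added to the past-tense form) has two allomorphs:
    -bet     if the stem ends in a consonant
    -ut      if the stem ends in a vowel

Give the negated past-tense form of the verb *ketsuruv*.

*ketsuruv* — final consonant /v/ (voiced) → -el → *ketsuruvel*.
Since the final sound of the past-tense form *ketsuruvel* is /l/ (a consonant), it takes -bet, giving *ketsuruvelbet*.

ketsuruvelbet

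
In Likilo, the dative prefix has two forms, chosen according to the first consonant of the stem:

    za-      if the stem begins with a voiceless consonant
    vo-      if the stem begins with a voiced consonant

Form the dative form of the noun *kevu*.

Since the first consonant of *kevu* is /k/ (voiceless), it takes za-, giving *zakevu*.

zakevu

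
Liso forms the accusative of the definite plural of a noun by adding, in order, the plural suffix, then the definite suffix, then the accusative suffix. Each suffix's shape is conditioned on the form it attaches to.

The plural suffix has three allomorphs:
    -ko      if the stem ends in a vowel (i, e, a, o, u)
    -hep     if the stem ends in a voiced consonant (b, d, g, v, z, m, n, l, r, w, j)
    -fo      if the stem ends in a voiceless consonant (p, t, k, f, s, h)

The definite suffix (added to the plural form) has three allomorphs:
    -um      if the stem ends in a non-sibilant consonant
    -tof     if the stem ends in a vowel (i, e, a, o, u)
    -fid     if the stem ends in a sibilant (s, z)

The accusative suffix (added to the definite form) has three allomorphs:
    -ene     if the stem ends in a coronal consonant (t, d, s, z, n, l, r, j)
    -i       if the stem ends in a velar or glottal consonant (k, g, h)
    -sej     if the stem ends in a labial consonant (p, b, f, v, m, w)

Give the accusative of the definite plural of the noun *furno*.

furnokotofsej

Since the final sound of *furno* is /o/ (a vowel), it takes -ko, giving *furnoko*.
The plural form *furnoko*: final sound = /o/, a vowel → -tof → *furnokotof*.
Since the final consonant of the definite form *furnokotof* is /f/ (labial), it takes -sej, giving *furnokotofsej*.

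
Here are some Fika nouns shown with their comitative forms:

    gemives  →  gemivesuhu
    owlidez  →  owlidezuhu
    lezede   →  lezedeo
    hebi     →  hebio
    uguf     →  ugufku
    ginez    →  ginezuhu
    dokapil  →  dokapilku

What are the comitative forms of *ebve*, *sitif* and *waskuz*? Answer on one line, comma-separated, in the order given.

ebveo, sitifku, waskuzuhu

The suffix is conditioned by the final sound: -uhu when the stem ends in a sibilant (*gemives*, *owlidez*, *ginez*); -ku when the stem ends in a non-sibilant consonant (*uguf*, *dokapil*); -o when the stem ends in a vowel (*lezede*, *hebi*).
*ebve* — final sound /e/ (a vowel) → -o → *ebveo*.
*sitif* — final sound /f/ (a non-sibilant consonant) → -ku → *sitifku*.
Since the final sound of *waskuz* is /z/ (a sibilant), it takes -uhu, giving *waskuzuhu*.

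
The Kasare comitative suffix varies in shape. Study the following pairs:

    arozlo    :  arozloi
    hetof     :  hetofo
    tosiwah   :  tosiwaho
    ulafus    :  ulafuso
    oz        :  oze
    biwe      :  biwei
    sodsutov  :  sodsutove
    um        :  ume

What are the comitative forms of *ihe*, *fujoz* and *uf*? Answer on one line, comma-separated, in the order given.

ihei, fujoze, ufo

Looking at the final sound of each stem: -o when the stem ends in a voiceless consonant (*hetof*, *tosiwah*, *ulafus*); -e when the stem ends in a voiced consonant (*oz*, *sodsutov*, *um*); -i when the stem ends in a vowel (*arozlo*, *biwe*).
Since the final sound of *ihe* is /e/ (a vowel), it takes -i, giving *ihei*.
Since the final sound of *fujoz* is /z/ (a voiced consonant), it takes -e, giving *fujoze*.
Since the final sound of *uf* is /f/ (a voiceless consonant), it takes -o, giving *ufo*.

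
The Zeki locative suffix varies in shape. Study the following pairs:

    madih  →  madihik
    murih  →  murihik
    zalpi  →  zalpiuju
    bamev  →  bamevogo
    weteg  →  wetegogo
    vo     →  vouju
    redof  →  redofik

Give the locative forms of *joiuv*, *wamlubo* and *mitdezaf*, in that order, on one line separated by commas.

joiuvogo, wamlubouju, mitdezafik

The alternation tracks the final sound of the stem — -ik when the stem ends in a voiceless consonant (*madih*, *murih*, *redof*); -ogo when the stem ends in a voiced consonant (*bamev*, *weteg*); -uju when the stem ends in a vowel (*zalpi*, *vo*).
*joiuv*: final sound = /v/, a voiced consonant → -ogo → *joiuvogo*.
*wamlubo* — final sound /o/ (a vowel) → -uju → *wamlubouju*.
The final sound of *mitdezaf* is /f/, which is a voiceless consonant, so the suffix is -ik, giving *mitdezafik*.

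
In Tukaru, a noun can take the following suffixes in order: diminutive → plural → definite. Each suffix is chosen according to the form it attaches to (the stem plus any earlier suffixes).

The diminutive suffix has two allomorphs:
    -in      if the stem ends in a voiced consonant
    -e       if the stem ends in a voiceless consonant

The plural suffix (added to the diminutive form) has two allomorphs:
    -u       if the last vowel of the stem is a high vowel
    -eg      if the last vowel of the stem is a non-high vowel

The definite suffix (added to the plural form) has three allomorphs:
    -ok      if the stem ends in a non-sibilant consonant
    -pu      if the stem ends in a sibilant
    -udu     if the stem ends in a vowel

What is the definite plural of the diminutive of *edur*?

edurinuudu

*edur*: final consonant = /r/, voiced → -in → *edurin*.
Since the last vowel of the diminutive form *edurin* is /i/ (a high vowel), it takes -u, giving *edurinu*.
The plural form *edurinu*: final sound = /u/, a vowel → -udu → *edurinuudu*.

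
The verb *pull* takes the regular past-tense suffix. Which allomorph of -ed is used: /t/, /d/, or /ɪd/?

/d/

The stem *pull* ends in a voiced sound other than /d/.
The -ed suffix is realized as /ɪd/ after /t, d/; as /t/ after other voiceless consonants; and as /d/ after other voiced sounds.
So -ed on *pull* is pronounced /d/.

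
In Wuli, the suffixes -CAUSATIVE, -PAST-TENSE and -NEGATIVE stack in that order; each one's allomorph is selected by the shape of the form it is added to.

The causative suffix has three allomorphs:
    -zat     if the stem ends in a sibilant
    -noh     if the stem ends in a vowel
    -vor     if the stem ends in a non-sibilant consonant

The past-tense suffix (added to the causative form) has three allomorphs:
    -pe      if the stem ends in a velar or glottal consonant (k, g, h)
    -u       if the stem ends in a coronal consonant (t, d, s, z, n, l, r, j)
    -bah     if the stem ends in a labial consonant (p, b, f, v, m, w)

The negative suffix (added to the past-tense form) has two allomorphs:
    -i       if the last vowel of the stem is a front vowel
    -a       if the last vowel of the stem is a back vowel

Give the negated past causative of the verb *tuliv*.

tulivvorua

*tuliv*: final sound = /v/, a non-sibilant consonant → -vor → *tulivvor*.
The causative form *tulivvor*: final consonant = /r/, coronal → -u → *tulivvoru*.
The last vowel of the past-tense form *tulivvoru* is /u/, which is a back vowel, so the negative suffix is -a, giving *tulivvorua*.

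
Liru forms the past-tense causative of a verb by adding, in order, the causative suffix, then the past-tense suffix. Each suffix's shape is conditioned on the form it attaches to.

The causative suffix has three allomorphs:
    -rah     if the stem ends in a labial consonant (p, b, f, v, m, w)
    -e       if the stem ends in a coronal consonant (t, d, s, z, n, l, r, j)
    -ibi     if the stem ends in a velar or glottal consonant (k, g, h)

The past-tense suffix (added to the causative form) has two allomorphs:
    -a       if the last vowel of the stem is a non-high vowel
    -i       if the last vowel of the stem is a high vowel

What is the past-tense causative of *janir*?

janirea

*janir* — final consonant /r/ (coronal) → -e → *janire*.
Since the last vowel of the causative form *janire* is /e/ (a non-high vowel), it takes -a, giving *janirea*.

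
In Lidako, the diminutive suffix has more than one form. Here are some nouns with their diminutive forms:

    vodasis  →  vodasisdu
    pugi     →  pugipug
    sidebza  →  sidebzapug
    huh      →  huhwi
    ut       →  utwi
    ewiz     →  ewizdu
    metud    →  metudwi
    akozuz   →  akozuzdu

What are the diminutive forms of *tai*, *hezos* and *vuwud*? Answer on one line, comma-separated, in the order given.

The suffix is conditioned by the final sound: -du when the stem ends in a sibilant (*vodasis*, *ewiz*, *akozuz*); -wi when the stem ends in a non-sibilant consonant (*huh*, *ut*, *metud*); -pug when the stem ends in a vowel (*pugi*, *sidebza*).
*tai* — final sound /i/ (a vowel) → -pug → *taipug*.
*hezos* — final sound /s/ (a sibilant) → -du → *hezosdu*.
Since the final sound of *vuwud* is /d/ (a non-sibilant consonant), it takes -wi, giving *vuwudwi*.

taipug, hezosdu, vuwudwi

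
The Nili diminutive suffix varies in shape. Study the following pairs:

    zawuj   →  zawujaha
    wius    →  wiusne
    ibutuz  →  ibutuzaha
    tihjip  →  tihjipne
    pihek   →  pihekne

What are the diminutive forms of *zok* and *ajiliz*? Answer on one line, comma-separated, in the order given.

zokne, ajilizaha

The suffix is conditioned by the final consonant: -ne when the stem ends in a voiceless consonant (*wius*, *tihjip*, *pihek*); -aha when the stem ends in a voiced consonant (*zawuj*, *ibutuz*).
Since the final consonant of *zok* is /k/ (voiceless), it takes -ne, giving *zokne*.
*ajiliz*: final consonant = /z/, voiced → -aha → *ajilizaha*.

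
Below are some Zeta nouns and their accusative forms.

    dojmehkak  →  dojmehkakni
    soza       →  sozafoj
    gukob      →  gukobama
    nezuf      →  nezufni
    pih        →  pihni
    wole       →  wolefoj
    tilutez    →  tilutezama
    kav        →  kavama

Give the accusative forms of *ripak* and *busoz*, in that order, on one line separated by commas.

The pattern is voicing of the final sound: -ni when the stem ends in a voiceless consonant (*dojmehkak*, *nezuf*, *pih*); -ama when the stem ends in a voiced consonant (*gukob*, *tilutez*, *kav*); -foj when the stem ends in a vowel (*soza*, *wole*).
Since the final sound of *ripak* is /k/ (a voiceless consonant), it takes -ni, giving *ripakni*.
Since the final sound of *busoz* is /z/ (a voiced consonant), it takes -ama, giving *busozama*.

ripakni, busozama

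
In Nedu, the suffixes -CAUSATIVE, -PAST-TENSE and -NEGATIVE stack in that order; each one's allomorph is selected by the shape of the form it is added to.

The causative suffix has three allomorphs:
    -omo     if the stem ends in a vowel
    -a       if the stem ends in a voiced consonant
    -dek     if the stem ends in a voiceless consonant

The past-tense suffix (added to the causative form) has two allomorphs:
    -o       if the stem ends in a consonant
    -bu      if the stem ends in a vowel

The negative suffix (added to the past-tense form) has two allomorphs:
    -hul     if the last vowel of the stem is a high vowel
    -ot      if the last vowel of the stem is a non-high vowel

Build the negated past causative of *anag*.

The final sound of *anag* is /g/, which is a voiced consonant, so the causative suffix is -a, giving *anaga*.
Since the final sound of the causative form *anaga* is /a/ (a vowel), it takes -bu, giving *anagabu*.
Since the last vowel of the past-tense form *anagabu* is /u/ (a high vowel), it takes -hul, giving *anagabuhul*.

anagabuhul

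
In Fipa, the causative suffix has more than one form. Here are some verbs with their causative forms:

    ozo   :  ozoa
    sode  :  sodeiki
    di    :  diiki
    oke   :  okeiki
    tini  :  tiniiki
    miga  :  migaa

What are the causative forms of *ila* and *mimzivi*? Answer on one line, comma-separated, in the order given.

ilaa, mimziviiki

The pattern is front/back vowel harmony: -iki when the last vowel of the stem is a front vowel (*sode*, *di*, *oke*, *tini*); -a when the last vowel of the stem is a back vowel (*ozo*, *miga*).
The last vowel of *ila* is /a/, which is a back vowel, so the suffix is -a, giving *ilaa*.
Since the last vowel of *mimzivi* is /i/ (a front vowel), it takes -iki, giving *mimziviiki*.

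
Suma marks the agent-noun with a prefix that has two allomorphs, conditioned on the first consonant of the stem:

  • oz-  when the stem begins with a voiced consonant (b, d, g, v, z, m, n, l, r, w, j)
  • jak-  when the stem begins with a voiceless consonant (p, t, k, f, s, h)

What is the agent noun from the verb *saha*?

jaksaha

*saha*: first consonant = /s/, voiceless → jak- → *jaksaha*.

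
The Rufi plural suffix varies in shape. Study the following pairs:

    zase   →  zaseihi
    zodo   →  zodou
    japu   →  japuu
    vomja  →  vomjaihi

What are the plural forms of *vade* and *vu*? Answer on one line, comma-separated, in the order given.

vadeihi, vuu

The alternation tracks the last vowel of the stem — -u when the last vowel of the stem is a rounded vowel (*zodo*, *japu*); -ihi when the last vowel of the stem is an unrounded vowel (*zase*, *vomja*).
*vade* — last vowel /e/ (an unrounded vowel) → -ihi → *vadeihi*.
*vu*: last vowel = /u/, a rounded vowel → -u → *vuu*.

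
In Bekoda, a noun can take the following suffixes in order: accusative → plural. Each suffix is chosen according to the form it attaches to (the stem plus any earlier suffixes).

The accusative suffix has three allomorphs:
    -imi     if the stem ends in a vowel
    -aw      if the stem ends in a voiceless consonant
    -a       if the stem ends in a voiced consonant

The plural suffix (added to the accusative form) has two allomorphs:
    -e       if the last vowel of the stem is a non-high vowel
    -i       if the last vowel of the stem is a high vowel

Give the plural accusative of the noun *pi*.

piimii

The final sound of *pi* is /i/, which is a vowel, so the accusative suffix is -imi, giving *piimi*.
The accusative form *piimi*: last vowel = /i/, a high vowel → -i → *piimii*.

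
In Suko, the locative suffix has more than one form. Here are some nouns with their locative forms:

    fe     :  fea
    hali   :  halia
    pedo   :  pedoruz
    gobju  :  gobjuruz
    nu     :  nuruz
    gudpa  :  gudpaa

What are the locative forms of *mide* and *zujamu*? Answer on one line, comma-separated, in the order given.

The suffix is conditioned by the last vowel: -ruz when the last vowel of the stem is a rounded vowel (*pedo*, *gobju*, *nu*); -a when the last vowel of the stem is an unrounded vowel (*fe*, *hali*, *gudpa*).
*mide*: last vowel = /e/, an unrounded vowel → -a → *midea*.
The last vowel of *zujamu* is /u/, which is a rounded vowel, so the suffix is -ruz, giving *zujamuruz*.

midea, zujamuruz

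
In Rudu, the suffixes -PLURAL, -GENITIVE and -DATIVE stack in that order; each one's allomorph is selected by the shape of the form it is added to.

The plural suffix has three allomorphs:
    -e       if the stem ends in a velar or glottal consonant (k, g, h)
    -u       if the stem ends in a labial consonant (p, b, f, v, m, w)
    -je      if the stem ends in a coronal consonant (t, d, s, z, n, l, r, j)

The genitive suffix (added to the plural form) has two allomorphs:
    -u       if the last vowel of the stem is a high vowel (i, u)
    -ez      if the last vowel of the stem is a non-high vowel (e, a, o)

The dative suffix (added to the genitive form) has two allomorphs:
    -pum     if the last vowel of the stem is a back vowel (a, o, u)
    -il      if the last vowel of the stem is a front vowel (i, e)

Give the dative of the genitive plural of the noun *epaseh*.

epaseheezil

*epaseh* — final consonant /h/ (velar/glottal) → -e → *epasehe*.
The plural form *epasehe*: last vowel = /e/, a non-high vowel → -ez → *epaseheez*.
The last vowel of the genitive form *epaseheez* is /e/, which is a front vowel, so the dative suffix is -il, giving *epaseheezil*.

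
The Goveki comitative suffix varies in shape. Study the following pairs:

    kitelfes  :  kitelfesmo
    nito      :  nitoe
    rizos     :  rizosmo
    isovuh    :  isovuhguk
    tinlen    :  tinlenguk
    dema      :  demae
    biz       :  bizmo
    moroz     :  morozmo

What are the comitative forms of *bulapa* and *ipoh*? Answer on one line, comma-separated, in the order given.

bulapae, ipohguk

Looking at the final sound of each stem: -mo when the stem ends in a sibilant (*kitelfes*, *rizos*, *biz*, *moroz*); -guk when the stem ends in a non-sibilant consonant (*isovuh*, *tinlen*); -e when the stem ends in a vowel (*nito*, *dema*).
*bulapa* — final sound /a/ (a vowel) → -e → *bulapae*.
*ipoh* — final sound /h/ (a non-sibilant consonant) → -guk → *ipohguk*.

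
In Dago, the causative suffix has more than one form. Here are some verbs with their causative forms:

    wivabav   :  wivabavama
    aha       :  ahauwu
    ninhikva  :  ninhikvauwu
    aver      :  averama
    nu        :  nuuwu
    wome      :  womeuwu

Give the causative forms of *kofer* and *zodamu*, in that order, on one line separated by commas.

koferama, zodamuuwu

The suffix is conditioned by the final sound: -ama when the stem ends in a consonant (*wivabav*, *aver*); -uwu when the stem ends in a vowel (*aha*, *ninhikva*, *nu*, *wome*).
The final sound of *kofer* is /r/, which is a consonant, so the suffix is -ama, giving *koferama*.
*zodamu* — final sound /u/ (a vowel) → -uwu → *zodamuuwu*.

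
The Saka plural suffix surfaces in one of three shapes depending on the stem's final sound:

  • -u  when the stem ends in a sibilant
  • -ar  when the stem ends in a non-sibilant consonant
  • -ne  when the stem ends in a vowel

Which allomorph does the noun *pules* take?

-u

*pules* — final sound /s/ (a sibilant) → -u.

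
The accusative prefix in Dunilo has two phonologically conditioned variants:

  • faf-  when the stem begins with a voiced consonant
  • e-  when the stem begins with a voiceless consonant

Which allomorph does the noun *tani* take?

e-

*tani* — first consonant /t/ (voiceless) → e-.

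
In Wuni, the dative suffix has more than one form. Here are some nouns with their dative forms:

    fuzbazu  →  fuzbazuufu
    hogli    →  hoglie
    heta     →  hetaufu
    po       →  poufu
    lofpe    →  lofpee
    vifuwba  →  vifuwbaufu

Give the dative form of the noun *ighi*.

ighie

Looking at the last vowel of each stem: -e when the last vowel of the stem is a front vowel (*hogli*, *lofpe*); -ufu when the last vowel of the stem is a back vowel (*fuzbazu*, *heta*, *po*, *vifuwba*).
Since the last vowel of *ighi* is /i/ (a front vowel), it takes -e, giving *ighie*.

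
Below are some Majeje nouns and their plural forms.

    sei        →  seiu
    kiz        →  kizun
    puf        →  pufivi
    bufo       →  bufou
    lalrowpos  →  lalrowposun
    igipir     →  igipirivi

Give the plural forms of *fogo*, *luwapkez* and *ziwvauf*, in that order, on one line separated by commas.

fogou, luwapkezun, ziwvaufivi

The suffix is conditioned by the final sound: -un when the stem ends in a sibilant (*kiz*, *lalrowpos*); -ivi when the stem ends in a non-sibilant consonant (*puf*, *igipir*); -u when the stem ends in a vowel (*sei*, *bufo*).
The final sound of *fogo* is /o/, which is a vowel, so the suffix is -u, giving *fogou*.
The final sound of *luwapkez* is /z/, which is a sibilant, so the suffix is -un, giving *luwapkezun*.
*ziwvauf* — final sound /f/ (a non-sibilant consonant) → -ivi → *ziwvaufivi*.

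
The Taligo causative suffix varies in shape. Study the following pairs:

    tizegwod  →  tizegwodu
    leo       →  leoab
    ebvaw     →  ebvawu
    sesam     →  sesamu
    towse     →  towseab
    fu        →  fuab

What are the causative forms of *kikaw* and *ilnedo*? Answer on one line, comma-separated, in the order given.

kikawu, ilnedoab

The suffix is conditioned by the final sound: -u when the stem ends in a consonant (*tizegwod*, *ebvaw*, *sesam*); -ab when the stem ends in a vowel (*leo*, *towse*, *fu*).
*kikaw*: final sound = /w/, a consonant → -u → *kikawu*.
The final sound of *ilnedo* is /o/, which is a vowel, so the suffix is -ab, giving *ilnedoab*.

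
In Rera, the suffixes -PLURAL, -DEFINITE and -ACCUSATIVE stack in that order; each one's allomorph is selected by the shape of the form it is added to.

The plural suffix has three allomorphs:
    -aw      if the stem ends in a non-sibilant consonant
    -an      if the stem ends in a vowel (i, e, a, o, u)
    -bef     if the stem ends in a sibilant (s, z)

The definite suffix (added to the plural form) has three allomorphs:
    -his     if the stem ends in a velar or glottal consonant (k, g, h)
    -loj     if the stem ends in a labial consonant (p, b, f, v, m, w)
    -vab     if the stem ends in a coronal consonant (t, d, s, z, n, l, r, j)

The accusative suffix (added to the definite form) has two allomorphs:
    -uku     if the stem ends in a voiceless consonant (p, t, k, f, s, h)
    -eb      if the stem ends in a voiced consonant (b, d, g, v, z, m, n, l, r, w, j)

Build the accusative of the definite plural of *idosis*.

idosisbeflojeb

Since the final sound of *idosis* is /s/ (a sibilant), it takes -bef, giving *idosisbef*.
The plural form *idosisbef*: final consonant = /f/, labial → -loj → *idosisbefloj*.
The final consonant of the definite form *idosisbefloj* is /j/, which is voiced, so the accusative suffix is -eb, giving *idosisbeflojeb*.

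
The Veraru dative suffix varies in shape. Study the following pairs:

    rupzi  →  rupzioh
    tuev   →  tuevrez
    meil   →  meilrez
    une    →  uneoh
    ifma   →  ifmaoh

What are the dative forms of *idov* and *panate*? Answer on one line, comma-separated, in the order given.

idovrez, panateoh

The suffix is conditioned by the final sound: -rez when the stem ends in a consonant (*tuev*, *meil*); -oh when the stem ends in a vowel (*rupzi*, *une*, *ifma*).
*idov*: final sound = /v/, a consonant → -rez → *idovrez*.
The final sound of *panate* is /e/, which is a vowel, so the suffix is -oh, giving *panateoh*.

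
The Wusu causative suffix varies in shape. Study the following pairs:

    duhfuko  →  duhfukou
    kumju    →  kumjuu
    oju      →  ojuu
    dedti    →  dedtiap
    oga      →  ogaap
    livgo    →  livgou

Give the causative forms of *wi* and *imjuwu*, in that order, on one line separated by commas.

wiap, imjuwuu

Looking at the last vowel of each stem: -u when the last vowel of the stem is a rounded vowel (*duhfuko*, *kumju*, *oju*, *livgo*); -ap when the last vowel of the stem is an unrounded vowel (*dedti*, *oga*).
Since the last vowel of *wi* is /i/ (an unrounded vowel), it takes -ap, giving *wiap*.
Since the last vowel of *imjuwu* is /u/ (a rounded vowel), it takes -u, giving *imjuwuu*.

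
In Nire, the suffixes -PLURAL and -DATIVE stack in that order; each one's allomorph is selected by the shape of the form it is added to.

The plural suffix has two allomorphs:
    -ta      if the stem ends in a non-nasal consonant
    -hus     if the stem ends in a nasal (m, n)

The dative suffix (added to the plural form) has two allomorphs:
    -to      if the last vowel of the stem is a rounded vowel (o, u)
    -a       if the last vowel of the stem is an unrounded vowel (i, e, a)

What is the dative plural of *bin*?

*bin*: final consonant = /n/, a nasal → -hus → *binhus*.
Since the last vowel of the plural form *binhus* is /u/ (a rounded vowel), it takes -to, giving *binhusto*.

binhusto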